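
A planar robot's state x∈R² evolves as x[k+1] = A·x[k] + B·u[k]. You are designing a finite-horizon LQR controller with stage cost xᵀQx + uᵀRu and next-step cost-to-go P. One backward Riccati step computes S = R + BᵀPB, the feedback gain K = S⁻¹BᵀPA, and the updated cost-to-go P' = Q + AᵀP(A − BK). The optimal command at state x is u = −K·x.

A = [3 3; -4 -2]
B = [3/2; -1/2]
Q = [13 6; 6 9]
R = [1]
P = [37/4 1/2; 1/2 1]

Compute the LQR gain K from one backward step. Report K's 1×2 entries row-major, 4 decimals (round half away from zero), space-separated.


BᵀP = [13.6250 0.2500]
S = R + BᵀPB = [1] + [20.3125] = [21.3125]
BᵀPA = [39.8750 40.3750]
K = S⁻¹·BᵀPA = [1.8710 1.8944]
A−BK = [0.1935 0.1584; -3.0645 -1.0528]
AᵀP(A−BK) = [12.6452 6.7097; 6.7097 4.7625]
P' = Q + AᵀP(A−BK) = [25.6452 12.7097; 12.7097 13.7625]
tr(P') = 39.4076

1.8710 1.8944


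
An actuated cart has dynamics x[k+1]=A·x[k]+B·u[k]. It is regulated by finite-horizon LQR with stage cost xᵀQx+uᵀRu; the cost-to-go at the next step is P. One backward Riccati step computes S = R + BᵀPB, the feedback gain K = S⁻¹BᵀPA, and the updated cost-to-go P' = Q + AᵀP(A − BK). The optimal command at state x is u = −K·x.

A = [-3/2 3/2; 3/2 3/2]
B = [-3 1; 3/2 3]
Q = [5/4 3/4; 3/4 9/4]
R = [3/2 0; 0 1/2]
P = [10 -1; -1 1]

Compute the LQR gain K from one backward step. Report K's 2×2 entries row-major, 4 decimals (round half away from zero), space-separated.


0.5587 -0.2857 0.1894 0.6190

BᵀP = [-31.5000 4.5000; 7.0000 2.0000]
S = R + BᵀPB = [3/2 0; 0 1/2] + [101.2500 -18.0000; -18.0000 13.0000] = [102.7500 -18.0000; -18.0000 13.5000]
BᵀPA = [54.0000 -40.5000; -7.5000 13.5000]
K = S⁻¹·BᵀPA = [0.5587 -0.2857; 0.1894 0.6190]
A−BK = [-0.0132 0.0238; 0.0937 0.0714]
AᵀP(A−BK) = [0.4992 -0.1786; -0.1786 0.3214]
P' = Q + AᵀP(A−BK) = [1.7492 0.5714; 0.5714 2.5714]
tr(P') = 4.3206


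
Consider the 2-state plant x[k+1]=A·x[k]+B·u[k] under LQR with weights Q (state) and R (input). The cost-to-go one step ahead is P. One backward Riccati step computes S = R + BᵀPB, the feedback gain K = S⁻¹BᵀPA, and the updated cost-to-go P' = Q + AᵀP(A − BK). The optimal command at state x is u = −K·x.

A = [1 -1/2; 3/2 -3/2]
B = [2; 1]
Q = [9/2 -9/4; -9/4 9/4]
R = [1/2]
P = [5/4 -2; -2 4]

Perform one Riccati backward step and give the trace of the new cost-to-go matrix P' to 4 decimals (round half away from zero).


17.1042

BᵀP = [0.5000 0.0000]
S = R + BᵀPB = [1/2] + [1.0000] = [1.5000]
BᵀPA = [0.5000 -0.2500]
K = S⁻¹·BᵀPA = [0.3333 -0.1667]
A−BK = [0.3333 -0.1667; 1.1667 -1.3333]
AᵀP(A−BK) = [4.0833 -5.0417; -5.0417 6.2708]
P' = Q + AᵀP(A−BK) = [8.5833 -7.2917; -7.2917 8.5208]
tr(P') = 17.1042


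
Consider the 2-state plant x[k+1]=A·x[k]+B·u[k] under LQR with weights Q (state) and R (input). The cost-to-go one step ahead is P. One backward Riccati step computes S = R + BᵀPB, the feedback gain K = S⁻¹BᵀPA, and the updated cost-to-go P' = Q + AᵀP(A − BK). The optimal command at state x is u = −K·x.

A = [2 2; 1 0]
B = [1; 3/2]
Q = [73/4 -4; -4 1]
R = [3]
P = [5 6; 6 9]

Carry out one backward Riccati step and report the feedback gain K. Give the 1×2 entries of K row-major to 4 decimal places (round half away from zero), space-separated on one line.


1.0270 0.6054

BᵀP = [14.0000 19.5000]
S = R + BᵀPB = [3] + [43.2500] = [46.2500]
BᵀPA = [47.5000 28.0000]
K = S⁻¹·BᵀPA = [1.0270 0.6054]
A−BK = [0.9730 1.3946; -0.5405 -0.9081]
AᵀP(A−BK) = [4.2162 3.2432; 3.2432 3.0486]
P' = Q + AᵀP(A−BK) = [22.4662 -0.7568; -0.7568 4.0486]
tr(P') = 26.5149


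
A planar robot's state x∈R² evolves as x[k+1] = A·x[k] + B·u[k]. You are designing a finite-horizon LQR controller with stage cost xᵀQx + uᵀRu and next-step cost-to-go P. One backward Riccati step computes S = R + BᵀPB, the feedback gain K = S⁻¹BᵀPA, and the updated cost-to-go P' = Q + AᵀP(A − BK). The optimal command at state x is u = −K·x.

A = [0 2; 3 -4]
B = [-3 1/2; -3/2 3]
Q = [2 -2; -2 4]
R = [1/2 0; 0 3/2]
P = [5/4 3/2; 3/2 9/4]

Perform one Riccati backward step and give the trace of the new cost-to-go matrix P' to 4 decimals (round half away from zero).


9.1652

BᵀP = [-6.0000 -7.8750; 5.1250 7.5000]
S = R + BᵀPB = [1/2 0; 0 3/2] + [29.8125 -26.6250; -26.6250 25.0625] = [30.3125 -26.6250; -26.6250 26.5625]
BᵀPA = [-23.6250 19.5000; 22.5000 -19.7500]
K = S⁻¹·BᵀPA = [-0.2958 -0.0818; 0.5506 -0.8255]
A−BK = [-1.1626 2.1674; 0.9045 -1.6462]
AᵀP(A−BK) = [0.8741 -1.3583; -1.3583 2.2910]
P' = Q + AᵀP(A−BK) = [2.8741 -3.3583; -3.3583 6.2910]
tr(P') = 9.1652


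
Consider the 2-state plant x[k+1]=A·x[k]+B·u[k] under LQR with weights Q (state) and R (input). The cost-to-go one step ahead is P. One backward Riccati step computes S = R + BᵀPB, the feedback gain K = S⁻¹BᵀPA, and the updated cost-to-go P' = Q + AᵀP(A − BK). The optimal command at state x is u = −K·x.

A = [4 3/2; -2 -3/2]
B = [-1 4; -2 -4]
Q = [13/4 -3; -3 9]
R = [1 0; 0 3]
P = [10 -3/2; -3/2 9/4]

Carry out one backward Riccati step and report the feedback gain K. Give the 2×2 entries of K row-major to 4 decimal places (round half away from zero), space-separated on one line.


-0.6277 -0.0056 0.8257 0.3701

BᵀP = [-7.0000 -3.0000; 46.0000 -15.0000]
S = R + BᵀPB = [1 0; 0 3] + [13.0000 -16.0000; -16.0000 244.0000] = [14.0000 -16.0000; -16.0000 247.0000]
BᵀPA = [-22.0000 -6.0000; 214.0000 91.5000]
K = S⁻¹·BᵀPA = [-0.6277 -0.0056; 0.8257 0.3701]
A−BK = [0.0693 0.0141; 0.0475 -0.0309]
AᵀP(A−BK) = [2.4828 0.9290; 0.9290 0.4163]
P' = Q + AᵀP(A−BK) = [5.7328 -2.0710; -2.0710 9.4163]
tr(P') = 15.1492


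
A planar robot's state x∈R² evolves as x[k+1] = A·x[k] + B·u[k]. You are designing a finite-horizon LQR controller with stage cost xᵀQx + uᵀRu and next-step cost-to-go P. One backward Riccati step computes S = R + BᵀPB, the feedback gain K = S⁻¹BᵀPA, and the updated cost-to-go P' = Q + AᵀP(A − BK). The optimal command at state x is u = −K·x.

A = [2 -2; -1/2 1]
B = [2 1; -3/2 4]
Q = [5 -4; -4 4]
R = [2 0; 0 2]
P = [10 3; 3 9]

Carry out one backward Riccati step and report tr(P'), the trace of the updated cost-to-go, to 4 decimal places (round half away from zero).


BᵀP = [15.5000 -7.5000; 22.0000 39.0000]
S = R + BᵀPB = [2 0; 0 2] + [42.2500 -14.5000; -14.5000 178.0000] = [44.2500 -14.5000; -14.5000 180.0000]
BᵀPA = [34.7500 -38.5000; 24.5000 -5.0000]
K = S⁻¹·BᵀPA = [0.8524 -0.9030; 0.2048 -0.1005]
A−BK = [0.0904 -0.0935; -0.0405 0.0476]
AᵀP(A−BK) = [1.6116 -1.6582; -1.6582 1.7321]
P' = Q + AᵀP(A−BK) = [6.6116 -5.6582; -5.6582 5.7321]
tr(P') = 12.3437

12.3437


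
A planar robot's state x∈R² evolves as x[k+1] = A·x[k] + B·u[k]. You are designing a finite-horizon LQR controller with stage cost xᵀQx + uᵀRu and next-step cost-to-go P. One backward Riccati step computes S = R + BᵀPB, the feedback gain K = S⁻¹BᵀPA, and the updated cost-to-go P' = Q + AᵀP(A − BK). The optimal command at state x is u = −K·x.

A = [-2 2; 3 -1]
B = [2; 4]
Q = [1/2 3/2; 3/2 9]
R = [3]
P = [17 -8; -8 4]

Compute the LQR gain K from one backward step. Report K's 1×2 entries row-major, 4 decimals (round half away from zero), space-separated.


-0.5714 0.5714

BᵀP = [2.0000 0.0000]
S = R + BᵀPB = [3] + [4.0000] = [7.0000]
BᵀPA = [-4.0000 4.0000]
K = S⁻¹·BᵀPA = [-0.5714 0.5714]
A−BK = [-0.8571 0.8571; 5.2857 -3.2857]
AᵀP(A−BK) = [197.7143 -141.7143; -141.7143 101.7143]
P' = Q + AᵀP(A−BK) = [198.2143 -140.2143; -140.2143 110.7143]
tr(P') = 308.9286


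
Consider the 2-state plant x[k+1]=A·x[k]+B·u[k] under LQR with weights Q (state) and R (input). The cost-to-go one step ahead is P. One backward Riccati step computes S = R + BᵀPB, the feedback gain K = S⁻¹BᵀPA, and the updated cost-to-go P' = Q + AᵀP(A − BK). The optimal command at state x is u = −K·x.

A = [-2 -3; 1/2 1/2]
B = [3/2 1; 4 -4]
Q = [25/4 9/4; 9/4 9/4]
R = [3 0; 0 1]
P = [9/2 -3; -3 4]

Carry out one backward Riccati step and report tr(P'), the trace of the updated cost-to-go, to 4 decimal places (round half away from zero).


BᵀP = [-5.2500 11.5000; 16.5000 -19.0000]
S = R + BᵀPB = [3 0; 0 1] + [38.1250 -51.2500; -51.2500 92.5000] = [41.1250 -51.2500; -51.2500 93.5000]
BᵀPA = [16.2500 21.5000; -42.5000 -59.0000]
K = S⁻¹·BᵀPA = [-0.5406 -0.8317; -0.7508 -1.0869]
A−BK = [-0.4383 -0.6656; -0.3411 -0.5208]
AᵀP(A−BK) = [1.8733 2.8223; 2.8223 4.2551]
P' = Q + AᵀP(A−BK) = [8.1233 5.0723; 5.0723 6.5051]
tr(P') = 14.6283

14.6283


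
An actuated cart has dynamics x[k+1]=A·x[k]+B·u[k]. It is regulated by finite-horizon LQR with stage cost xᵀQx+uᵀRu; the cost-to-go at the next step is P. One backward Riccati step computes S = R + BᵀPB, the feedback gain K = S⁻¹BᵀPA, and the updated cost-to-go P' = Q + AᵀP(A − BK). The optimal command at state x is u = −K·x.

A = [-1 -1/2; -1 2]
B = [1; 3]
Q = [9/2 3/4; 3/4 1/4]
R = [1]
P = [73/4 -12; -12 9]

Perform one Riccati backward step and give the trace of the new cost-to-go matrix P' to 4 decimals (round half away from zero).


BᵀP = [-17.7500 15.0000]
S = R + BᵀPB = [1] + [27.2500] = [28.2500]
BᵀPA = [2.7500 38.8750]
K = S⁻¹·BᵀPA = [0.0973 1.3761]
A−BK = [-1.0973 -1.8761; -1.2920 -2.1283]
AᵀP(A−BK) = [2.9823 5.3407; 5.3407 11.0664]
P' = Q + AᵀP(A−BK) = [7.4823 6.0907; 6.0907 11.3164]
tr(P') = 18.7987

18.7987


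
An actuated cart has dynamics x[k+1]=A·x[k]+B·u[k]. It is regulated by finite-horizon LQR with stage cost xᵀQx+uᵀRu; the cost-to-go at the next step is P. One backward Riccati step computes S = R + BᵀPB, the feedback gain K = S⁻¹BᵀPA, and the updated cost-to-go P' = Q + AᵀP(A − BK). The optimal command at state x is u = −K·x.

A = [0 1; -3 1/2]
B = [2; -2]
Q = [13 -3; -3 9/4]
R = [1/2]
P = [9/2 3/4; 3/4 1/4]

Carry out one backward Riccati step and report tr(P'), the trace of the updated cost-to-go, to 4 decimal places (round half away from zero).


17.4051

BᵀP = [7.5000 1.0000]
S = R + BᵀPB = [1/2] + [13.0000] = [13.5000]
BᵀPA = [-3.0000 8.0000]
K = S⁻¹·BᵀPA = [-0.2222 0.5926]
A−BK = [0.4444 -0.1852; -3.4444 1.6852]
AᵀP(A−BK) = [1.5833 -0.8472; -0.8472 0.5718]
P' = Q + AᵀP(A−BK) = [14.5833 -3.8472; -3.8472 2.8218]
tr(P') = 17.4051


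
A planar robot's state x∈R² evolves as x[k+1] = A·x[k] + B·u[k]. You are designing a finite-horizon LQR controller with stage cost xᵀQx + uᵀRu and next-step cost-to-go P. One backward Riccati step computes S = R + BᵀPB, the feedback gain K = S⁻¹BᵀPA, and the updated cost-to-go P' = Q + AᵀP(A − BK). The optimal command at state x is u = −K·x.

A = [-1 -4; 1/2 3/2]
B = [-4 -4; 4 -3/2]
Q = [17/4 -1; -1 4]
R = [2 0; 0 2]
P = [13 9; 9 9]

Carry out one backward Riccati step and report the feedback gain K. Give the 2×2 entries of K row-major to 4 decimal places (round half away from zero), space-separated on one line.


0.1538 0.5284 0.0914 0.4551

BᵀP = [-16.0000 0.0000; -65.5000 -49.5000]
S = R + BᵀPB = [2 0; 0 2] + [64.0000 64.0000; 64.0000 336.2500] = [66.0000 64.0000; 64.0000 338.2500]
BᵀPA = [16.0000 64.0000; 40.7500 187.7500]
K = S⁻¹·BᵀPA = [0.1538 0.5284; 0.0914 0.4551]
A−BK = [-0.0192 -0.0661; 0.0218 0.0690]
AᵀP(A−BK) = [0.0656 0.2509; 0.2509 0.9902]
P' = Q + AᵀP(A−BK) = [4.3156 -0.7491; -0.7491 4.9902]
tr(P') = 9.3057


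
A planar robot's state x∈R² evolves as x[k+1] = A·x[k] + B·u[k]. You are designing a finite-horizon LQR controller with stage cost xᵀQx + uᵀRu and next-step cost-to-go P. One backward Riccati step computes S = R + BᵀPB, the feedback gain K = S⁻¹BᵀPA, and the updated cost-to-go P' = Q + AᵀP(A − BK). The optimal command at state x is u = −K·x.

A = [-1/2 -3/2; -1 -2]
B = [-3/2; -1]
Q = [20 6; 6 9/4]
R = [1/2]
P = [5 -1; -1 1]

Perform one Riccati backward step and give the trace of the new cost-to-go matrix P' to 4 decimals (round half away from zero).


24.1218

BᵀP = [-6.5000 0.5000]
S = R + BᵀPB = [1/2] + [9.2500] = [9.7500]
BᵀPA = [2.7500 8.7500]
K = S⁻¹·BᵀPA = [0.2821 0.8974]
A−BK = [-0.0769 -0.1538; -0.7179 -1.1026]
AᵀP(A−BK) = [0.4744 0.7821; 0.7821 1.3974]
P' = Q + AᵀP(A−BK) = [20.4744 6.7821; 6.7821 3.6474]
tr(P') = 24.1218


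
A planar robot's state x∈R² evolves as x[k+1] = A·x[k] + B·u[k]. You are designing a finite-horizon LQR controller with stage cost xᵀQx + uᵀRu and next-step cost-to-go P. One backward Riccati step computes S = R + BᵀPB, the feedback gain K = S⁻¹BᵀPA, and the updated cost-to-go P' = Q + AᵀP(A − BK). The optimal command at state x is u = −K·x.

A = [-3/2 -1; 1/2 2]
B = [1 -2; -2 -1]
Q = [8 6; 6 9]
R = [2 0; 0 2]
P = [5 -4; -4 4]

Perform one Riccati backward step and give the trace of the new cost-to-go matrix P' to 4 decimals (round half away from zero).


19.6856

BᵀP = [13.0000 -12.0000; -6.0000 4.0000]
S = R + BᵀPB = [2 0; 0 2] + [37.0000 -14.0000; -14.0000 8.0000] = [39.0000 -14.0000; -14.0000 10.0000]
BᵀPA = [-25.5000 -37.0000; 11.0000 14.0000]
K = S⁻¹·BᵀPA = [-0.5206 -0.8969; 0.3711 0.1443]
A−BK = [-0.2371 0.1856; -0.1701 0.3505]
AᵀP(A−BK) = [0.8918 1.0412; 1.0412 1.7938]
P' = Q + AᵀP(A−BK) = [8.8918 7.0412; 7.0412 10.7938]
tr(P') = 19.6856


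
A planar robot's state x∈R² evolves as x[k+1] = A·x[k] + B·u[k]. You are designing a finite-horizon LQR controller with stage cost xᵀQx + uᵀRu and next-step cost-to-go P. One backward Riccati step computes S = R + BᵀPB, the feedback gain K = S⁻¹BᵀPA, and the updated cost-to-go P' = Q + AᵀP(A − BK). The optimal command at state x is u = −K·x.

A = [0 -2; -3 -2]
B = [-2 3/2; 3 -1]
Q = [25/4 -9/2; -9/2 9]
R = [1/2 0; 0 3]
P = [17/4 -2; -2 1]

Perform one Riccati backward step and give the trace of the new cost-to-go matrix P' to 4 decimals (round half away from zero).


16.0474

BᵀP = [-14.5000 7.0000; 8.3750 -4.0000]
S = R + BᵀPB = [1/2 0; 0 3] + [50.0000 -28.7500; -28.7500 16.5625] = [50.5000 -28.7500; -28.7500 19.5625]
BᵀPA = [-21.0000 15.0000; 12.0000 -8.7500]
K = S⁻¹·BᵀPA = [-0.4079 0.2595; 0.0139 -0.0659]
A−BK = [-0.8367 -1.3821; -1.7623 -2.8445]
AᵀP(A−BK) = [0.2667 0.2406; 0.2406 0.5307]
P' = Q + AᵀP(A−BK) = [6.5167 -4.2594; -4.2594 9.5307]
tr(P') = 16.0474


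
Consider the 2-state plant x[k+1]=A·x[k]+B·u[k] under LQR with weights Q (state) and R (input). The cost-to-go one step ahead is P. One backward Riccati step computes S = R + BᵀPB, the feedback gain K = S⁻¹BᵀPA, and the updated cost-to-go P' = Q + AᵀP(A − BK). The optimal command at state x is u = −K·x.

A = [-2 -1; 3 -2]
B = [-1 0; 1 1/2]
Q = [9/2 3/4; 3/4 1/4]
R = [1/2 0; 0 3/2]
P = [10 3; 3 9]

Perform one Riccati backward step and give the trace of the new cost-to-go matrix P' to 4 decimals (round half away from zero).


37.7320

BᵀP = [-7.0000 6.0000; 1.5000 4.5000]
S = R + BᵀPB = [1/2 0; 0 3/2] + [13.0000 3.0000; 3.0000 2.2500] = [13.5000 3.0000; 3.0000 3.7500]
BᵀPA = [32.0000 -5.0000; 10.5000 -10.5000]
K = S⁻¹·BᵀPA = [2.1261 0.3063; 1.0991 -3.0450]
A−BK = [0.1261 -0.6937; 0.3243 -0.7838]
AᵀP(A−BK) = [5.4234 -8.8288; -8.8288 27.5586]
P' = Q + AᵀP(A−BK) = [9.9234 -8.0788; -8.0788 27.8086]
tr(P') = 37.7320


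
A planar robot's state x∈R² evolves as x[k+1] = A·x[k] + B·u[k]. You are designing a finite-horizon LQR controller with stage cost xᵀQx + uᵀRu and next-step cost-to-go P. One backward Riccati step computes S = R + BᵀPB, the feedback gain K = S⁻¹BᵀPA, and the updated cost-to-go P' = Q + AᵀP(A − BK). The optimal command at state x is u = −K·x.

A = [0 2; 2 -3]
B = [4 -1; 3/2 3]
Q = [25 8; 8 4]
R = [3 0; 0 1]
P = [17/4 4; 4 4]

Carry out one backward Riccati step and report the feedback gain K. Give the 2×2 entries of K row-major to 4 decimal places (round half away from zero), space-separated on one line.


0.1978 0.0571 0.4345 -0.6351

BᵀP = [23.0000 22.0000; 7.7500 8.0000]
S = R + BᵀPB = [3 0; 0 1] + [125.0000 43.0000; 43.0000 16.2500] = [128.0000 43.0000; 43.0000 17.2500]
BᵀPA = [44.0000 -20.0000; 16.0000 -8.5000]
K = S⁻¹·BᵀPA = [0.1978 0.0571; 0.4345 -0.6351]
A−BK = [-0.3565 1.1365; 0.3997 -1.1804]
AᵀP(A−BK) = [0.3454 -0.3510; -0.3510 0.7437]
P' = Q + AᵀP(A−BK) = [25.3454 7.6490; 7.6490 4.7437]
tr(P') = 30.0891


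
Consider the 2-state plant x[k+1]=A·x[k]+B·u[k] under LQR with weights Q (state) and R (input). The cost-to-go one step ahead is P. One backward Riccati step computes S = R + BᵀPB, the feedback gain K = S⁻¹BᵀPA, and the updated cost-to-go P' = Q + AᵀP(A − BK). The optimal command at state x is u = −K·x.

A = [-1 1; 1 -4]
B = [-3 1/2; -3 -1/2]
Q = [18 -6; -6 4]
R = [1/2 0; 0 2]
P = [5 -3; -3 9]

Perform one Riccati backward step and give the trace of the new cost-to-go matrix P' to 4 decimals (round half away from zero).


62.3510

BᵀP = [-6.0000 -18.0000; 4.0000 -6.0000]
S = R + BᵀPB = [1/2 0; 0 2] + [72.0000 6.0000; 6.0000 5.0000] = [72.5000 6.0000; 6.0000 7.0000]
BᵀPA = [-12.0000 66.0000; -10.0000 28.0000]
K = S⁻¹·BᵀPA = [-0.0509 0.6235; -1.3849 3.4655]
A−BK = [-0.4602 1.1379; 0.1548 -0.3966]
AᵀP(A−BK) = [5.5398 -13.8621; -13.8621 34.8112]
P' = Q + AᵀP(A−BK) = [23.5398 -19.8621; -19.8621 38.8112]
tr(P') = 62.3510


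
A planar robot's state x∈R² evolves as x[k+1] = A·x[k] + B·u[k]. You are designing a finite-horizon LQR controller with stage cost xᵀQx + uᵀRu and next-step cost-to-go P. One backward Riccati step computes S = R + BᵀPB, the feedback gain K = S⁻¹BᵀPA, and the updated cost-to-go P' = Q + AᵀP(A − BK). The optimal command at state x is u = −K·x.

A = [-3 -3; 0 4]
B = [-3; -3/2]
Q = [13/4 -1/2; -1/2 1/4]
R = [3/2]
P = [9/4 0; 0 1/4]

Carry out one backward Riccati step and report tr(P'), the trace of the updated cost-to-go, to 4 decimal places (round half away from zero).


13.8655

BᵀP = [-6.7500 -0.3750]
S = R + BᵀPB = [3/2] + [20.8125] = [22.3125]
BᵀPA = [20.2500 18.7500]
K = S⁻¹·BᵀPA = [0.9076 0.8403]
A−BK = [-0.2773 -0.4790; 1.3613 5.2605]
AᵀP(A−BK) = [1.8718 3.2332; 3.2332 8.4937]
P' = Q + AᵀP(A−BK) = [5.1218 2.7332; 2.7332 8.7437]
tr(P') = 13.8655


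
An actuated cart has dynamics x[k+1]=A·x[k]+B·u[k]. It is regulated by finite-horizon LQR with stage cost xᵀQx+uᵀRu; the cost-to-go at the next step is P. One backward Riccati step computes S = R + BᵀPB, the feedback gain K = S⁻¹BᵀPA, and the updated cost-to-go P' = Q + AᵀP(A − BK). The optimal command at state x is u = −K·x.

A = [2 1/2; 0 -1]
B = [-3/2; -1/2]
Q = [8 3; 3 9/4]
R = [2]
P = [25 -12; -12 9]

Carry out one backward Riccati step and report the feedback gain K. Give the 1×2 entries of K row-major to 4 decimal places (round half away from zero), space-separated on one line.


-1.4824 -0.6882

BᵀP = [-31.5000 13.5000]
S = R + BᵀPB = [2] + [40.5000] = [42.5000]
BᵀPA = [-63.0000 -29.2500]
K = S⁻¹·BᵀPA = [-1.4824 -0.6882]
A−BK = [-0.2235 -0.5324; -0.7412 -1.3441]
AᵀP(A−BK) = [6.6118 5.6412; 5.6412 7.1191]
P' = Q + AᵀP(A−BK) = [14.6118 8.6412; 8.6412 9.3691]
tr(P') = 23.9809


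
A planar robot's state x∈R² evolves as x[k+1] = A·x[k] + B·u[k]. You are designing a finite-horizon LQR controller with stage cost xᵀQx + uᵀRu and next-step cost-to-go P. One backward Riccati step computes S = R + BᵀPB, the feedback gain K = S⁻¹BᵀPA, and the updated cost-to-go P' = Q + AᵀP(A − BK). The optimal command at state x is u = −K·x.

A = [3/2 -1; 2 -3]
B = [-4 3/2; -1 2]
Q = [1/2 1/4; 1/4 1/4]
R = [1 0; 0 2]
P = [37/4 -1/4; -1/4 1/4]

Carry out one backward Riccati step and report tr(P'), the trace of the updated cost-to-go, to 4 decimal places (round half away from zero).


BᵀP = [-36.7500 0.7500; 13.3750 0.1250]
S = R + BᵀPB = [1 0; 0 2] + [146.2500 -53.6250; -53.6250 20.3125] = [147.2500 -53.6250; -53.6250 22.3125]
BᵀPA = [-53.6250 34.5000; 20.3125 -13.7500]
K = S⁻¹·BᵀPA = [-0.2617 0.0791; 0.2815 -0.4260]
A−BK = [0.0311 -0.0444; 1.1754 -2.0688]
AᵀP(A−BK) = [0.5630 -0.8521; -0.8521 1.4116]
P' = Q + AᵀP(A−BK) = [1.0630 -0.6021; -0.6021 1.6616]
tr(P') = 2.7245

2.7245


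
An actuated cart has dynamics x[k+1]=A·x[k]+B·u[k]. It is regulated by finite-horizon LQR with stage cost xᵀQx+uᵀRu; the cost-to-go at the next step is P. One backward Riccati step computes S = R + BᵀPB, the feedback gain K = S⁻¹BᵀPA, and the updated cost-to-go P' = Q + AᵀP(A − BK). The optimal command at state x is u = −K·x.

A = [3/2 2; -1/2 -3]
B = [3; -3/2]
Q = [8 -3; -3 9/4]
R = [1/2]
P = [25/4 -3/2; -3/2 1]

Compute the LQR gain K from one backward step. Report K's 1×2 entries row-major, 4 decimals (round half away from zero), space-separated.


0.4759 0.8276

BᵀP = [21.0000 -6.0000]
S = R + BᵀPB = [1/2] + [72.0000] = [72.5000]
BᵀPA = [34.5000 60.0000]
K = S⁻¹·BᵀPA = [0.4759 0.8276]
A−BK = [0.0724 -0.4828; 0.2138 -1.7586]
AᵀP(A−BK) = [0.1453 -0.0517; -0.0517 2.3448]
P' = Q + AᵀP(A−BK) = [8.1453 -3.0517; -3.0517 4.5948]
tr(P') = 12.7401


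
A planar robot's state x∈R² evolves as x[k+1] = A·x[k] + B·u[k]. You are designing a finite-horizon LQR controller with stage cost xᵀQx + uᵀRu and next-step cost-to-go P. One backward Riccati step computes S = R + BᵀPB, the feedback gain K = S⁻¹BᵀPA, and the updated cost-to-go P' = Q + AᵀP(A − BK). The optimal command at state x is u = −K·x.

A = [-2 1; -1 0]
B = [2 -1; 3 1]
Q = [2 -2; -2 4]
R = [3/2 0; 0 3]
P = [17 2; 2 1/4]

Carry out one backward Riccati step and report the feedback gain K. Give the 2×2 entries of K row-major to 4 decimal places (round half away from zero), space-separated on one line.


-0.8233 0.3869 0.1679 -0.0838

BᵀP = [40.0000 4.7500; -15.0000 -1.7500]
S = R + BᵀPB = [3/2 0; 0 3] + [94.2500 -35.2500; -35.2500 13.2500] = [95.7500 -35.2500; -35.2500 16.2500]
BᵀPA = [-84.7500 40.0000; 31.7500 -15.0000]
K = S⁻¹·BᵀPA = [-0.8233 0.3869; 0.1679 -0.0838]
A−BK = [-0.1855 0.1424; 1.3020 -1.0770]
AᵀP(A−BK) = [1.1440 -0.5493; -0.5493 0.2669]
P' = Q + AᵀP(A−BK) = [3.1440 -2.5493; -2.5493 4.2669]
tr(P') = 7.4108


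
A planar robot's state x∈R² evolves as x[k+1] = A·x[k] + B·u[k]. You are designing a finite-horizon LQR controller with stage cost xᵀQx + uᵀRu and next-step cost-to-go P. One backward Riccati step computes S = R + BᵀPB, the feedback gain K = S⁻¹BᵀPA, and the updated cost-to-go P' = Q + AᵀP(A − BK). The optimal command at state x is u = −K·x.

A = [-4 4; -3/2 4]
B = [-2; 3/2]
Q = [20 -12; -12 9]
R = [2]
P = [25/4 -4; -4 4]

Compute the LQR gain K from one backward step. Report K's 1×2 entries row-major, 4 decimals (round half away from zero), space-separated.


0.8833 -0.3000

BᵀP = [-18.5000 14.0000]
S = R + BᵀPB = [2] + [58.0000] = [60.0000]
BᵀPA = [53.0000 -18.0000]
K = S⁻¹·BᵀPA = [0.8833 -0.3000]
A−BK = [-2.2333 3.4000; -2.8250 4.4500]
AᵀP(A−BK) = [14.1833 -20.1000; -20.1000 30.6000]
P' = Q + AᵀP(A−BK) = [34.1833 -32.1000; -32.1000 39.6000]
tr(P') = 73.7833


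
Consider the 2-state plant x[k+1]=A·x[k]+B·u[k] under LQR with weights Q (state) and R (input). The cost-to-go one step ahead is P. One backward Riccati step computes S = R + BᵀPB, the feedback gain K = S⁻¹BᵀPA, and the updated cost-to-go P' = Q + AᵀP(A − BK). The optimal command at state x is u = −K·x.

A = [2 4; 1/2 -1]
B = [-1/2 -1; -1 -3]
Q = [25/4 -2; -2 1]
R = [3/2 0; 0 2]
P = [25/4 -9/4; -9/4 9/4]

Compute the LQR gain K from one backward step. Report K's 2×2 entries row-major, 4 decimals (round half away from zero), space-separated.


BᵀP = [-0.8750 -1.1250; 0.5000 -4.5000]
S = R + BᵀPB = [3/2 0; 0 2] + [1.5625 4.2500; 4.2500 13.0000] = [3.0625 4.2500; 4.2500 15.0000]
BᵀPA = [-2.3125 -2.3750; -1.2500 6.5000]
K = S⁻¹·BᵀPA = [-1.0538 -2.2691; 0.2152 1.0762]
A−BK = [1.6883 3.9417; 0.0919 -0.0404]
AᵀP(A−BK) = [18.8946 44.9731; 44.9731 107.8655]
P' = Q + AᵀP(A−BK) = [25.1446 42.9731; 42.9731 108.8655]
tr(P') = 134.0101

-1.0538 -2.2691 0.2152 1.0762


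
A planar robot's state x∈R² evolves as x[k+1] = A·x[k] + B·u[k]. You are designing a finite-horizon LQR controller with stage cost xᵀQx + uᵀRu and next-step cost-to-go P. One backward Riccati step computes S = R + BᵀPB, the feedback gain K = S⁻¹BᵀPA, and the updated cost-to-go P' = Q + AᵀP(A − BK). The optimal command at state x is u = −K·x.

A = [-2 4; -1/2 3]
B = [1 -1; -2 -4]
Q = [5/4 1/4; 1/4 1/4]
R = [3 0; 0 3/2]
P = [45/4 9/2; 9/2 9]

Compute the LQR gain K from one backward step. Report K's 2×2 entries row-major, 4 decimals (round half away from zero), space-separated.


-1.0293 1.7723 0.6849 -1.7132

BᵀP = [2.2500 -13.5000; -29.2500 -40.5000]
S = R + BᵀPB = [3 0; 0 3/2] + [29.2500 51.7500; 51.7500 191.2500] = [32.2500 51.7500; 51.7500 192.7500]
BᵀPA = [2.2500 -31.5000; 78.7500 -238.5000]
K = S⁻¹·BᵀPA = [-1.0293 1.7723; 0.6849 -1.7132]
A−BK = [-0.2859 0.5145; 0.1811 -0.3081]
AᵀP(A−BK) = [4.6302 -8.5736; -8.5736 16.2315]
P' = Q + AᵀP(A−BK) = [5.8802 -8.3236; -8.3236 16.4815]
tr(P') = 22.3617


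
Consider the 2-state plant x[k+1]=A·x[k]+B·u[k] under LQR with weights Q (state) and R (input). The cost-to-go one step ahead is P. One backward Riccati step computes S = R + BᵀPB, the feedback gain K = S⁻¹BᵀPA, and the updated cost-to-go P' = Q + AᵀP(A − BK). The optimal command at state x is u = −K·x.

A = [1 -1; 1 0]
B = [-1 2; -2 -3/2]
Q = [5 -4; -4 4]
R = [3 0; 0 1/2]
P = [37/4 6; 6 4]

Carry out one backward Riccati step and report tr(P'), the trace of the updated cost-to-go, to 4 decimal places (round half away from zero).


BᵀP = [-21.2500 -14.0000; 9.5000 6.0000]
S = R + BᵀPB = [3 0; 0 1/2] + [49.2500 -21.5000; -21.5000 10.0000] = [52.2500 -21.5000; -21.5000 10.5000]
BᵀPA = [-35.2500 21.2500; 15.5000 -9.5000]
K = S⁻¹·BᵀPA = [-0.4269 0.2185; 0.6020 -0.4573]
A−BK = [-0.6310 0.1331; 1.0492 -0.2489]
AᵀP(A−BK) = [0.8698 -0.4588; -0.4588 0.2619]
P' = Q + AᵀP(A−BK) = [5.8698 -4.4588; -4.4588 4.2619]
tr(P') = 10.1317

10.1317


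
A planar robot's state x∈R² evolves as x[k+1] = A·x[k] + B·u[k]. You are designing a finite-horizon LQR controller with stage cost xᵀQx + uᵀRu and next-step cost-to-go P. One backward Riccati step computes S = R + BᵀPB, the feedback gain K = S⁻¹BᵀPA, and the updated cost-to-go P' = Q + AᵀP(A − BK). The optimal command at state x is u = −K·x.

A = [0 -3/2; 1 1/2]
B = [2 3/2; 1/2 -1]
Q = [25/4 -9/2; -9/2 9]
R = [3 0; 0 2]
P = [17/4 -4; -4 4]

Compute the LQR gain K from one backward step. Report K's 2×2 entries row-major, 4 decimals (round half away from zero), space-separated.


BᵀP = [6.5000 -6.0000; 10.3750 -10.0000]
S = R + BᵀPB = [3 0; 0 2] + [10.0000 15.7500; 15.7500 25.5625] = [13.0000 15.7500; 15.7500 27.5625]
BᵀPA = [-6.0000 -12.7500; -10.0000 -20.5625]
K = S⁻¹·BᵀPA = [-0.0714 -0.2500; -0.3220 -0.6032]
A−BK = [0.6259 -0.0952; 0.7137 0.0218]
AᵀP(A−BK) = [0.3515 0.4683; 0.4683 0.9722]
P' = Q + AᵀP(A−BK) = [6.6015 -4.0317; -4.0317 9.9722]
tr(P') = 16.5737

-0.0714 -0.2500 -0.3220 -0.6032


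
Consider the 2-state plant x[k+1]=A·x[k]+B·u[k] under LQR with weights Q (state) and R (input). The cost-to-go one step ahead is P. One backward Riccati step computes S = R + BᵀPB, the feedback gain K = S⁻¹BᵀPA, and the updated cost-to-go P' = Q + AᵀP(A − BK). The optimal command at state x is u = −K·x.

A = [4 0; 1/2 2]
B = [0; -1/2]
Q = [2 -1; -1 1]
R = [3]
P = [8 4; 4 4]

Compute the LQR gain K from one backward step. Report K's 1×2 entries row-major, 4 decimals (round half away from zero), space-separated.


BᵀP = [-2.0000 -2.0000]
S = R + BᵀPB = [3] + [1.0000] = [4.0000]
BᵀPA = [-9.0000 -4.0000]
K = S⁻¹·BᵀPA = [-2.2500 -1.0000]
A−BK = [4.0000 0.0000; -0.6250 1.5000]
AᵀP(A−BK) = [124.7500 27.0000; 27.0000 12.0000]
P' = Q + AᵀP(A−BK) = [126.7500 26.0000; 26.0000 13.0000]
tr(P') = 139.7500

-2.2500 -1.0000


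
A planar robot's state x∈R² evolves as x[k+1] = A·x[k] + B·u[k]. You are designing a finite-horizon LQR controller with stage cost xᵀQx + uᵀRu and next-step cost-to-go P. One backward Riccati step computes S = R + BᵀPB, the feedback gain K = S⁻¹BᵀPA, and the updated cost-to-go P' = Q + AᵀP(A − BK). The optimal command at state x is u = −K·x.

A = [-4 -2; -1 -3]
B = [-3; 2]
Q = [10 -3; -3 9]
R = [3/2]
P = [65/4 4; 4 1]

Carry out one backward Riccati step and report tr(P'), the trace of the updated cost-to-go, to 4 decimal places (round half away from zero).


25.6988

BᵀP = [-40.7500 -10.0000]
S = R + BᵀPB = [3/2] + [102.2500] = [103.7500]
BᵀPA = [173.0000 111.5000]
K = S⁻¹·BᵀPA = [1.6675 1.0747]
A−BK = [1.0024 1.2241; -4.3349 -5.1494]
AᵀP(A−BK) = [4.5277 3.0771; 3.0771 2.1711]
P' = Q + AᵀP(A−BK) = [14.5277 0.0771; 0.0771 11.1711]
tr(P') = 25.6988


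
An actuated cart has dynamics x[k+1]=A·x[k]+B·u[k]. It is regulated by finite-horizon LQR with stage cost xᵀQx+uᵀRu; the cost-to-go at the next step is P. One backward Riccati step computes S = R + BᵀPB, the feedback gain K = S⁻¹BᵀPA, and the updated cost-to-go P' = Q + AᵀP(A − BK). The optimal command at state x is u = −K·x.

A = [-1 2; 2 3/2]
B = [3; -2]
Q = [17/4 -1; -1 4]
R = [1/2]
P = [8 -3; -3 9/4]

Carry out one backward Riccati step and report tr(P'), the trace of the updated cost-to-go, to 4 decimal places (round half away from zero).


15.2141

BᵀP = [30.0000 -13.5000]
S = R + BᵀPB = [1/2] + [117.0000] = [117.5000]
BᵀPA = [-57.0000 39.7500]
K = S⁻¹·BᵀPA = [-0.4851 0.3383]
A−BK = [0.4553 0.9851; 1.0298 2.1766]
AᵀP(A−BK) = [1.3489 2.5330; 2.5330 5.6152]
P' = Q + AᵀP(A−BK) = [5.5989 1.5330; 1.5330 9.6152]
tr(P') = 15.2141


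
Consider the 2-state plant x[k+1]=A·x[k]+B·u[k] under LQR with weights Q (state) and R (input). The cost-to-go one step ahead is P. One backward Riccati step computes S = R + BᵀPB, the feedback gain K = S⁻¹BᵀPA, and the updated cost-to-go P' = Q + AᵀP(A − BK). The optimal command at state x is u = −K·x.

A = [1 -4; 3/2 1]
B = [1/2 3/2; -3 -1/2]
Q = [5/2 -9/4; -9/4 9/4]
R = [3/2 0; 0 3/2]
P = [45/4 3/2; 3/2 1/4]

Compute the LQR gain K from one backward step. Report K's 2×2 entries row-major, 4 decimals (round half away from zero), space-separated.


-0.1019 -0.1159 0.7912 -2.5251

BᵀP = [1.1250 0.0000; 16.1250 2.1250]
S = R + BᵀPB = [3/2 0; 0 3/2] + [0.5625 1.6875; 1.6875 23.1250] = [2.0625 1.6875; 1.6875 24.6250]
BᵀPA = [1.1250 -4.5000; 19.3125 -62.3750]
K = S⁻¹·BᵀPA = [-0.1019 -0.1159; 0.7912 -2.5251]
A−BK = [-0.1359 -0.1545; 1.5898 -0.6101]
AᵀP(A−BK) = [1.1462 -3.2295; -3.2295 10.2283]
P' = Q + AᵀP(A−BK) = [3.6462 -5.4795; -5.4795 12.4783]
tr(P') = 16.1245


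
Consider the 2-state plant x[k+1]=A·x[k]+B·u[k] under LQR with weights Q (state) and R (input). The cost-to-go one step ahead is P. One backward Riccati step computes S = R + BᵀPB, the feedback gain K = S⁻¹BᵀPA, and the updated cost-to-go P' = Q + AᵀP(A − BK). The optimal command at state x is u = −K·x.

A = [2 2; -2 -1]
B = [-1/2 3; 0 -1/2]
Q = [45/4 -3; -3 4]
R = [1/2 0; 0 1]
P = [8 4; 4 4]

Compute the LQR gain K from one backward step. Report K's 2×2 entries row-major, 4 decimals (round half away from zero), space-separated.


BᵀP = [-4.0000 -2.0000; 22.0000 10.0000]
S = R + BᵀPB = [1/2 0; 0 1] + [2.0000 -11.0000; -11.0000 61.0000] = [2.5000 -11.0000; -11.0000 62.0000]
BᵀPA = [-4.0000 -6.0000; 24.0000 34.0000]
K = S⁻¹·BᵀPA = [0.4706 0.0588; 0.4706 0.5588]
A−BK = [0.8235 0.3529; -1.7647 -0.7206]
AᵀP(A−BK) = [6.5882 2.8235; 2.8235 1.3529]
P' = Q + AᵀP(A−BK) = [17.8382 -0.1765; -0.1765 5.3529]
tr(P') = 23.1912

0.4706 0.0588 0.4706 0.5588


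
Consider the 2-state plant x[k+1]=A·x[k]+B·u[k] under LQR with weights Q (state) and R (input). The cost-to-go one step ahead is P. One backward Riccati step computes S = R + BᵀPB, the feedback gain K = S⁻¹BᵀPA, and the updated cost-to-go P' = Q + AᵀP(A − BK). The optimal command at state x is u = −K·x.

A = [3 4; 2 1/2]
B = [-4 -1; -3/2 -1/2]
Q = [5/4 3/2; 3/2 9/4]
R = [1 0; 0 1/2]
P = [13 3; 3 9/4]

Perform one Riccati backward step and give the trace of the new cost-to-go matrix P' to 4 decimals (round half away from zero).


7.0998

BᵀP = [-56.5000 -15.3750; -14.5000 -4.1250]
S = R + BᵀPB = [1 0; 0 1/2] + [249.0625 64.1875; 64.1875 16.5625] = [250.0625 64.1875; 64.1875 17.0625]
BᵀPA = [-200.2500 -233.6875; -51.7500 -60.0625]
K = S⁻¹·BᵀPA = [-0.6482 -0.9003; -0.5945 -0.1334]
A−BK = [-0.1873 0.2655; 0.7304 -0.9171]
AᵀP(A−BK) = [1.4326 -0.4334; -0.4334 2.1673]
P' = Q + AᵀP(A−BK) = [2.6826 1.0666; 1.0666 4.4173]
tr(P') = 7.0998


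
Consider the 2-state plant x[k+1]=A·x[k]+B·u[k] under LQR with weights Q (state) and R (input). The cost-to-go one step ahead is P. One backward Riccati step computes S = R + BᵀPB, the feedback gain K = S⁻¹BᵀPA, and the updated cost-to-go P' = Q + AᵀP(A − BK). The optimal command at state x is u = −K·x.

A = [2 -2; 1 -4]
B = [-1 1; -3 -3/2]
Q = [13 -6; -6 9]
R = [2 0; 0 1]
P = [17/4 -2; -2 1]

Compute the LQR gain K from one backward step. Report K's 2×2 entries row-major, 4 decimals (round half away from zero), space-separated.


-0.0600 0.2514 0.8293 -0.0976

BᵀP = [1.7500 -1.0000; 7.2500 -3.5000]
S = R + BᵀPB = [2 0; 0 1] + [1.2500 3.2500; 3.2500 12.5000] = [3.2500 3.2500; 3.2500 13.5000]
BᵀPA = [2.5000 0.5000; 11.0000 -0.5000]
K = S⁻¹·BᵀPA = [-0.0600 0.2514; 0.8293 -0.0976]
A−BK = [1.1107 -1.6510; 2.0638 -3.3921]
AᵀP(A−BK) = [1.0281 -0.5553; -0.5553 0.8255]
P' = Q + AᵀP(A−BK) = [14.0281 -6.5553; -6.5553 9.8255]
tr(P') = 23.8537


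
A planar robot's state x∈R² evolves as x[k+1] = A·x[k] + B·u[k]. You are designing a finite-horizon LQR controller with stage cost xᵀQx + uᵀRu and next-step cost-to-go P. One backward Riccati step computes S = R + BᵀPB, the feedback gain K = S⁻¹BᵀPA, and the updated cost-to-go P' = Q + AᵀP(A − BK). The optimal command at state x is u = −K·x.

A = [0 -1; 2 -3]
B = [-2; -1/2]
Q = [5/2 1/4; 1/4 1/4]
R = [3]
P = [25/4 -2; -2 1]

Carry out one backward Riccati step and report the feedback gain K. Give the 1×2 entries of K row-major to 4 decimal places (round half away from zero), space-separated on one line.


BᵀP = [-11.5000 3.5000]
S = R + BᵀPB = [3] + [21.2500] = [24.2500]
BᵀPA = [7.0000 1.0000]
K = S⁻¹·BᵀPA = [0.2887 0.0412]
A−BK = [0.5773 -0.9175; 2.1443 -2.9794]
AᵀP(A−BK) = [1.9794 -2.2887; -2.2887 3.2088]
P' = Q + AᵀP(A−BK) = [4.4794 -2.0387; -2.0387 3.4588]
tr(P') = 7.9381

0.2887 0.0412


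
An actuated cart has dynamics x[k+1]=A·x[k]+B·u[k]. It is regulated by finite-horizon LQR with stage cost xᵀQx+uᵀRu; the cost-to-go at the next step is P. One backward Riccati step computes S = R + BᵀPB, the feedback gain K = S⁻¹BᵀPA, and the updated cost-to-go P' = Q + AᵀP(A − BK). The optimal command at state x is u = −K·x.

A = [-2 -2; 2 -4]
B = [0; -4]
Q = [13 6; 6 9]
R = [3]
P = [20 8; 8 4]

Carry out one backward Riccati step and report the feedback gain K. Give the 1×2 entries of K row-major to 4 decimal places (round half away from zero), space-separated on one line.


0.4776 1.9104

BᵀP = [-32.0000 -16.0000]
S = R + BᵀPB = [3] + [64.0000] = [67.0000]
BᵀPA = [32.0000 128.0000]
K = S⁻¹·BᵀPA = [0.4776 1.9104]
A−BK = [-2.0000 -2.0000; 3.9104 3.6418]
AᵀP(A−BK) = [16.7164 18.8657; 18.8657 27.4627]
P' = Q + AᵀP(A−BK) = [29.7164 24.8657; 24.8657 36.4627]
tr(P') = 66.1791


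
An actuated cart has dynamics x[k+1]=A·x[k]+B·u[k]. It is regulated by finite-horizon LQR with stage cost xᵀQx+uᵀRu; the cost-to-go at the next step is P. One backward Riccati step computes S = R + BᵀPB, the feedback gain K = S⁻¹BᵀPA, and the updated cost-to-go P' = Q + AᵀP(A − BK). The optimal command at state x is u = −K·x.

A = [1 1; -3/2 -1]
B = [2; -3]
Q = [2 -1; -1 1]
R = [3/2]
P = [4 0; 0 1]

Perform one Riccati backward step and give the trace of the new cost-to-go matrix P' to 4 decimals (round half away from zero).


3.7877

BᵀP = [8.0000 -3.0000]
S = R + BᵀPB = [3/2] + [25.0000] = [26.5000]
BᵀPA = [12.5000 11.0000]
K = S⁻¹·BᵀPA = [0.4717 0.4151]
A−BK = [0.0566 0.1698; -0.0849 0.2453]
AᵀP(A−BK) = [0.3538 0.3113; 0.3113 0.4340]
P' = Q + AᵀP(A−BK) = [2.3538 -0.6887; -0.6887 1.4340]
tr(P') = 3.7877


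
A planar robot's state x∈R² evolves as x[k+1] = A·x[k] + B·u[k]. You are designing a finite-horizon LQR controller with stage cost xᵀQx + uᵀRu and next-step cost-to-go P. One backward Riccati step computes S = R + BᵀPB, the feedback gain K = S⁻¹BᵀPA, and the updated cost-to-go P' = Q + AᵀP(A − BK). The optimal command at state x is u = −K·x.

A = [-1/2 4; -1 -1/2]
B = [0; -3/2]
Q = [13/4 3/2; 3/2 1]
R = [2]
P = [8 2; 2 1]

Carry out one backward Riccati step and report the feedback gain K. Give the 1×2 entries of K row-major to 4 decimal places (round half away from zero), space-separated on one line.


0.7059 -2.6471

BᵀP = [-3.0000 -1.5000]
S = R + BᵀPB = [2] + [2.2500] = [4.2500]
BᵀPA = [3.0000 -11.2500]
K = S⁻¹·BᵀPA = [0.7059 -2.6471]
A−BK = [-0.5000 4.0000; 0.0588 -4.4706]
AᵀP(A−BK) = [2.8824 -15.0588; -15.0588 90.4706]
P' = Q + AᵀP(A−BK) = [6.1324 -13.5588; -13.5588 91.4706]
tr(P') = 97.6029


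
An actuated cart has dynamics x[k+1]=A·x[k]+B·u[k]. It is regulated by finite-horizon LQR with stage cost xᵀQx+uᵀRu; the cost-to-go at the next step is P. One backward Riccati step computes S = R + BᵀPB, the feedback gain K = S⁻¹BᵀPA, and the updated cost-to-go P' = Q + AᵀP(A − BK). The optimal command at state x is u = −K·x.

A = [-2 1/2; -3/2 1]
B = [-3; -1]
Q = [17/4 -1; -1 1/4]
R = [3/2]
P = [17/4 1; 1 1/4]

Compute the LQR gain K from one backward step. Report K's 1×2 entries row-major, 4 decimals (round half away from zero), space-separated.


0.7038 -0.2201

BᵀP = [-13.7500 -3.2500]
S = R + BᵀPB = [3/2] + [44.5000] = [46.0000]
BᵀPA = [32.3750 -10.1250]
K = S⁻¹·BᵀPA = [0.7038 -0.2201]
A−BK = [0.1114 -0.1603; -0.7962 0.7799]
AᵀP(A−BK) = [0.7768 -0.2490; -0.2490 0.0839]
P' = Q + AᵀP(A−BK) = [5.0268 -1.2490; -1.2490 0.3339]
tr(P') = 5.3607


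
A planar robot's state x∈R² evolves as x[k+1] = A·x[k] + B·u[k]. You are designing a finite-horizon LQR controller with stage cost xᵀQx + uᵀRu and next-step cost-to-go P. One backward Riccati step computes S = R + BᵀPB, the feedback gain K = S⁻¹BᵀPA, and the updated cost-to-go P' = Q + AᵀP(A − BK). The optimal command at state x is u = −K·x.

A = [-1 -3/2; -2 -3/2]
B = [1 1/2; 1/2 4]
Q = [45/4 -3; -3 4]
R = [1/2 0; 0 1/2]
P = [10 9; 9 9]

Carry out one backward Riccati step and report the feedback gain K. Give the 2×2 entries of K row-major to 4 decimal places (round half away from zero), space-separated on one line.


-0.5335 -0.8666 -0.4881 -0.3780

BᵀP = [14.5000 13.5000; 41.0000 40.5000]
S = R + BᵀPB = [1/2 0; 0 1/2] + [21.2500 61.2500; 61.2500 182.5000] = [21.7500 61.2500; 61.2500 183.0000]
BᵀPA = [-41.5000 -42.0000; -122.0000 -122.2500]
K = S⁻¹·BᵀPA = [-0.5335 -0.8666; -0.4881 -0.3780]
A−BK = [-0.2225 -0.4444; 0.2192 0.4452]
AᵀP(A−BK) = [0.3110 0.4222; 0.4222 0.6444]
P' = Q + AᵀP(A−BK) = [11.5610 -2.5778; -2.5778 4.6444]
tr(P') = 16.2055


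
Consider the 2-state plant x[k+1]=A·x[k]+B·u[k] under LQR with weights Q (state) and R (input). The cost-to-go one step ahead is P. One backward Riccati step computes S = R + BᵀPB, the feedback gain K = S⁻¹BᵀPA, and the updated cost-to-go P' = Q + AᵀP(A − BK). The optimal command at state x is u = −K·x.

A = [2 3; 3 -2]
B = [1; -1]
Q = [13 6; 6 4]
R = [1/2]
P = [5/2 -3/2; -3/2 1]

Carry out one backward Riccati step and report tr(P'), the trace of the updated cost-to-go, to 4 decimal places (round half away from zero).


BᵀP = [4.0000 -2.5000]
S = R + BᵀPB = [1/2] + [6.5000] = [7.0000]
BᵀPA = [0.5000 17.0000]
K = S⁻¹·BᵀPA = [0.0714 2.4286]
A−BK = [1.9286 0.5714; 3.0714 0.4286]
AᵀP(A−BK) = [0.9643 0.2857; 0.2857 3.2143]
P' = Q + AᵀP(A−BK) = [13.9643 6.2857; 6.2857 7.2143]
tr(P') = 21.1786

21.1786
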